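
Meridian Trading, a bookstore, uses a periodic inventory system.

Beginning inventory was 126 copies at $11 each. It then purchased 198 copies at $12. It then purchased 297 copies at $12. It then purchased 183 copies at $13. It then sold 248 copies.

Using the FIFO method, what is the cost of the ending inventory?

Sale 1 (248) [FIFO — oldest first]: 126 @ $11 + 122 @ $12 = $2,850
Ending inventory: 76 @ $12 + 297 @ $12 + 183 @ $13 = $6,855
Check: goods available $9,705 = COGS $2,850 + ending $6,855

Ending inventory = $6,855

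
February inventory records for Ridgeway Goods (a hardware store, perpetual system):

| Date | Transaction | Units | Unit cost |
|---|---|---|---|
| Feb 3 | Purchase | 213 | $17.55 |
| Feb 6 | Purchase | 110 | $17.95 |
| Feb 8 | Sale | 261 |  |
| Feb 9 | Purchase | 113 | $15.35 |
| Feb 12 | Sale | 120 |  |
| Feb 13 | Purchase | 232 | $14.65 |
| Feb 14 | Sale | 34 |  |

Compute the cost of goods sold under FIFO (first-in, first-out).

COGS = $7,124.85

Feb 8, 261 sold [FIFO — oldest first]: 213 @ $17.55 + 48 @ $17.95 = $4,599.75
Feb 12, 120 sold [FIFO — oldest first]: 62 @ $17.95 + 58 @ $15.35 = $2,003.20
Feb 14, 34 sold [FIFO — oldest first]: 34 @ $15.35 = $521.90
Total COGS = $4,599.75 + $2,003.20 + $521.90 = $7,124.85
Ending inventory: 21 @ $15.35 + 232 @ $14.65 = $3,721.15
Check: goods available $10,846.00 = COGS $7,124.85 + ending $3,721.15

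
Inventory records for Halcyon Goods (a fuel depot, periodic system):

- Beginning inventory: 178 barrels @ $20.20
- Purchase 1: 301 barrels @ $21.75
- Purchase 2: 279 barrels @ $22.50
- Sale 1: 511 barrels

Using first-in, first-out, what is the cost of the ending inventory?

Ending inventory = $5,557.50

Sale 1 (511) [FIFO — oldest first]: 178 @ $20.20 + 301 @ $21.75 + 32 @ $22.50 = $10,862.35
Ending inventory: 247 @ $22.50 = $5,557.50
Check: goods available $16,419.85 = COGS $10,862.35 + ending $5,557.50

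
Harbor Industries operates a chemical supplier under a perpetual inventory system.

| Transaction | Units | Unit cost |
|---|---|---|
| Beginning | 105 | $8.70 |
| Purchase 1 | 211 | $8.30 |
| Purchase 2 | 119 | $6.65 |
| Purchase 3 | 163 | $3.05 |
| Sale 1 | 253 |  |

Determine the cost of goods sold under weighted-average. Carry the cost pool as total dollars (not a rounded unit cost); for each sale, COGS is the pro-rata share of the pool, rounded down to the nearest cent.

COGS = $1,672.55

After Beginning: 105 on hand, pool $913.50 (≈ $8.7000 each)
After Purchase 1: 316 on hand, pool $2,664.80 (≈ $8.4329 each)
After Purchase 2: 435 on hand, pool $3,456.15 (≈ $7.9452 each)
After Purchase 3: 598 on hand, pool $3,953.30 (≈ $6.6109 each)
Sale 1, sell 253: 253/598 × $3,953.30 → $1,672.55
Ending inventory (cost pool remaining) = $2,280.75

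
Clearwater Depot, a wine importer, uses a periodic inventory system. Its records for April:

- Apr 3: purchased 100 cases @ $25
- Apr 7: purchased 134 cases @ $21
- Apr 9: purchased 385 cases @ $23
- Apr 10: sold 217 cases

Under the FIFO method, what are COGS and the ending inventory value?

Apr 10, 217 sold [FIFO — oldest first]: 100 @ $25 + 117 @ $21 = $4,957
Ending inventory: 17 @ $21 + 385 @ $23 = $9,212

COGS = $4,957; ending inventory = $9,212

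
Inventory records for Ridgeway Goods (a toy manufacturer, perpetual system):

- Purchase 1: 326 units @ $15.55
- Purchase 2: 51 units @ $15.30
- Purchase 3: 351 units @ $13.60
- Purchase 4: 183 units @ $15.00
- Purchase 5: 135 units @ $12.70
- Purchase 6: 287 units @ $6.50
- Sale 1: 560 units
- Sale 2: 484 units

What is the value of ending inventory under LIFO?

Ending inventory = $4,493.95

Sale 1 (560) [LIFO — newest first]: 287 @ $6.50 + 135 @ $12.70 + 138 @ $15.00 = $5,650.00
Sale 2 (484) [LIFO — newest first]: 45 @ $15.00 + 351 @ $13.60 + 51 @ $15.30 + 37 @ $15.55 = $6,804.25
Total COGS = $5,650.00 + $6,804.25 = $12,454.25
Ending inventory: 289 @ $15.55 = $4,493.95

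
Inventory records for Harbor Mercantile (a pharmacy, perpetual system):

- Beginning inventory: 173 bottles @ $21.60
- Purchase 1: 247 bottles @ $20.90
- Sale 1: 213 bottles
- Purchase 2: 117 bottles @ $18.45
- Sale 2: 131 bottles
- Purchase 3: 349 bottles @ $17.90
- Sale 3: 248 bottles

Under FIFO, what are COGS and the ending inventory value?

Sale 1 (213) [FIFO — oldest first]: 173 @ $21.60 + 40 @ $20.90 = $4,572.80
Sale 2 (131) [FIFO — oldest first]: 131 @ $20.90 = $2,737.90
Sale 3 (248) [FIFO — oldest first]: 76 @ $20.90 + 117 @ $18.45 + 55 @ $17.90 = $4,731.55
Total COGS = $4,572.80 + $2,737.90 + $4,731.55 = $12,042.25
Ending inventory: 294 @ $17.90 = $5,262.60

COGS = $12,042.25; ending inventory = $5,262.60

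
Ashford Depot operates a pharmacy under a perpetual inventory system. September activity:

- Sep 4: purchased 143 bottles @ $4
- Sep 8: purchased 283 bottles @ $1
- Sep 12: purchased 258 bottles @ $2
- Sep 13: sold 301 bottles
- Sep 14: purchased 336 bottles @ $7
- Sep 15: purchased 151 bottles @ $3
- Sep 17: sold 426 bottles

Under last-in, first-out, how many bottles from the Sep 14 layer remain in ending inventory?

61

Sep 13, 301 sold [LIFO — newest first]: 258 @ $2 + 43 @ $1 = $559
Sep 17, 426 sold [LIFO — newest first]: 151 @ $3 + 275 @ $7 = $2,378
Total COGS = $559 + $2,378 = $2,937
Ending inventory: 143 @ $4 + 240 @ $1 + 61 @ $7 = $1,239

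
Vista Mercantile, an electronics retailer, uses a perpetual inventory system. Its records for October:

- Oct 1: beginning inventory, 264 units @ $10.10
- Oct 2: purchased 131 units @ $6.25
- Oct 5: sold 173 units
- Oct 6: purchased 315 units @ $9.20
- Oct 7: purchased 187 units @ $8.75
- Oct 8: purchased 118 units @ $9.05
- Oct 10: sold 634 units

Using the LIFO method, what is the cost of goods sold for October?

COGS = $6,986.50

Oct 5, 173 sold [LIFO — newest first]: 131 @ $6.25 + 42 @ $10.10 = $1,242.95
Oct 10, 634 sold [LIFO — newest first]: 118 @ $9.05 + 187 @ $8.75 + 315 @ $9.20 + 14 @ $10.10 = $5,743.55
Total COGS = $1,242.95 + $5,743.55 = $6,986.50
Ending inventory: 208 @ $10.10 = $2,100.80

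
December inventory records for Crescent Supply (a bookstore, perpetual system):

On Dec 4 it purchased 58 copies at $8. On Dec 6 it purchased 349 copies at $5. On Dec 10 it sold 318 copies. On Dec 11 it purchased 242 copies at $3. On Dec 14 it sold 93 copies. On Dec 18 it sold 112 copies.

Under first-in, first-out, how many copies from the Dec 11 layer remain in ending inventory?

126

Dec 10, 318 sold [FIFO — oldest first]: 58 @ $8 + 260 @ $5 = $1,764
Dec 14, 93 sold [FIFO — oldest first]: 89 @ $5 + 4 @ $3 = $457
Dec 18, 112 sold [FIFO — oldest first]: 112 @ $3 = $336
Total COGS = $1,764 + $457 + $336 = $2,557
Ending inventory: 126 @ $3 = $378
Check: goods available $2,935 = COGS $2,557 + ending $378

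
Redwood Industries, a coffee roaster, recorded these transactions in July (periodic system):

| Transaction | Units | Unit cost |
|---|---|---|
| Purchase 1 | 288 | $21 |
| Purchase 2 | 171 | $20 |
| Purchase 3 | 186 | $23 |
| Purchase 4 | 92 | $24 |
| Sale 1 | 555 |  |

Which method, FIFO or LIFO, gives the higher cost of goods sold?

LIFO

FIFO COGS: 288 @ $21 + 171 @ $20 + 96 @ $23 = $11,676
LIFO COGS: 92 @ $24 + 186 @ $23 + 171 @ $20 + 106 @ $21 = $12,132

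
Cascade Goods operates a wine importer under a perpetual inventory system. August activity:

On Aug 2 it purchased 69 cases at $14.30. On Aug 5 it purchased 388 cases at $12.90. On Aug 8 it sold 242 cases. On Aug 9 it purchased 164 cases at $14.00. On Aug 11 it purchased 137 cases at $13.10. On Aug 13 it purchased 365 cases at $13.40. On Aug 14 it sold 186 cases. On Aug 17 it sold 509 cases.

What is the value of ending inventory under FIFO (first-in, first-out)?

Aug 8, 242 sold [FIFO — oldest first]: 69 @ $14.30 + 173 @ $12.90 = $3,218.40
Aug 14, 186 sold [FIFO — oldest first]: 186 @ $12.90 = $2,399.40
Aug 17, 509 sold [FIFO — oldest first]: 29 @ $12.90 + 164 @ $14.00 + 137 @ $13.10 + 179 @ $13.40 = $6,863.40
Total COGS = $3,218.40 + $2,399.40 + $6,863.40 = $12,481.20
Ending inventory: 186 @ $13.40 = $2,492.40
Check: goods available $14,973.60 = COGS $12,481.20 + ending $2,492.40

Ending inventory = $2,492.40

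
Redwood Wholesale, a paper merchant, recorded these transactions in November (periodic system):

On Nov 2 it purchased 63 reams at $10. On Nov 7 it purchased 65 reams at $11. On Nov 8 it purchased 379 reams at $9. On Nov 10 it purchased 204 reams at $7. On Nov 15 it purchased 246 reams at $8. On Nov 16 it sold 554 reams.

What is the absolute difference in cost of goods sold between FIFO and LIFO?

FIFO COGS: 63 @ $10 + 65 @ $11 + 379 @ $9 + 47 @ $7 = $5,085
LIFO COGS: 246 @ $8 + 204 @ $7 + 104 @ $9 = $4,332
Difference = |$5,085 − $4,332| = $753

$753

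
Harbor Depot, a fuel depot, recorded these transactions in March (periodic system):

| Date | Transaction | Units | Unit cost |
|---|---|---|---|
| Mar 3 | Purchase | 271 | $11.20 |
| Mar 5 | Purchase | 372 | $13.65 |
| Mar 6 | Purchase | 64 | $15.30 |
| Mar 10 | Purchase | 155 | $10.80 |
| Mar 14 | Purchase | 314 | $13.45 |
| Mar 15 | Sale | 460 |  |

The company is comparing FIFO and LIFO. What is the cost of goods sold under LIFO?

COGS = $5,800.10

FIFO COGS: 271 @ $11.20 + 189 @ $13.65 = $5,615.05
LIFO COGS: 314 @ $13.45 + 146 @ $10.80 = $5,800.10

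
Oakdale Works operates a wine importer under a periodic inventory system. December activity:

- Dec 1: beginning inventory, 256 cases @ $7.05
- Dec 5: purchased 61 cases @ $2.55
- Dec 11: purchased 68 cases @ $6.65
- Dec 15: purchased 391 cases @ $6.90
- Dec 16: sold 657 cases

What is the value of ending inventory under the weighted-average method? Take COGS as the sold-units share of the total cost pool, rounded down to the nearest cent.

Dec 16, sell 657: 657/776 × $5,110.45 → $4,326.75
Ending inventory (cost pool remaining) = $783.70
Check: goods available $5,110.45 = COGS $4,326.75 + ending $783.70

Ending inventory = $783.70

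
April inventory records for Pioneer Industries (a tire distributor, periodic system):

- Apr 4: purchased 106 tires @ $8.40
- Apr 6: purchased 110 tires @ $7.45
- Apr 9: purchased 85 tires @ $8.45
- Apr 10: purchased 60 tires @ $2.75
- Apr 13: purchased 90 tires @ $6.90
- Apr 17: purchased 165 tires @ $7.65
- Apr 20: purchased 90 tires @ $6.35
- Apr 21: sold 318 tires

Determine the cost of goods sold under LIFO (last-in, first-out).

Apr 21, 318 sold [LIFO — newest first]: 90 @ $6.35 + 165 @ $7.65 + 63 @ $6.90 = $2,268.45
Ending inventory: 106 @ $8.40 + 110 @ $7.45 + 85 @ $8.45 + 60 @ $2.75 + 27 @ $6.90 = $2,779.45

COGS = $2,268.45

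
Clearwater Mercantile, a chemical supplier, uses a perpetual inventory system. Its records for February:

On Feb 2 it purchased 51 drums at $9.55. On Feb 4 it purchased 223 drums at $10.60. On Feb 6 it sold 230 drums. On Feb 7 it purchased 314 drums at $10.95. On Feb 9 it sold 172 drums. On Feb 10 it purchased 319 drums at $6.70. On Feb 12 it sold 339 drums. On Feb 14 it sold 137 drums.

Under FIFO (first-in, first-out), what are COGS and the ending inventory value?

COGS = $8,232.15; ending inventory = $194.30

Feb 6, 230 sold [FIFO — oldest first]: 51 @ $9.55 + 179 @ $10.60 = $2,384.45
Feb 9, 172 sold [FIFO — oldest first]: 44 @ $10.60 + 128 @ $10.95 = $1,868.00
Feb 12, 339 sold [FIFO — oldest first]: 186 @ $10.95 + 153 @ $6.70 = $3,061.80
Feb 14, 137 sold [FIFO — oldest first]: 137 @ $6.70 = $917.90
Total COGS = $2,384.45 + $1,868.00 + $3,061.80 + $917.90 = $8,232.15
Ending inventory: 29 @ $6.70 = $194.30
Check: goods available $8,426.45 = COGS $8,232.15 + ending $194.30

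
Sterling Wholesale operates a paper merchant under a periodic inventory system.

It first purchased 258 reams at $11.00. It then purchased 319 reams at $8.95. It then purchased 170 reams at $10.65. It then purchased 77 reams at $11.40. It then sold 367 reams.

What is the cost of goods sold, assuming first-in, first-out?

COGS = $3,813.55

Sale 1 (367) [FIFO — oldest first]: 258 @ $11.00 + 109 @ $8.95 = $3,813.55
Ending inventory: 210 @ $8.95 + 170 @ $10.65 + 77 @ $11.40 = $4,567.80
Check: goods available $8,381.35 = COGS $3,813.55 + ending $4,567.80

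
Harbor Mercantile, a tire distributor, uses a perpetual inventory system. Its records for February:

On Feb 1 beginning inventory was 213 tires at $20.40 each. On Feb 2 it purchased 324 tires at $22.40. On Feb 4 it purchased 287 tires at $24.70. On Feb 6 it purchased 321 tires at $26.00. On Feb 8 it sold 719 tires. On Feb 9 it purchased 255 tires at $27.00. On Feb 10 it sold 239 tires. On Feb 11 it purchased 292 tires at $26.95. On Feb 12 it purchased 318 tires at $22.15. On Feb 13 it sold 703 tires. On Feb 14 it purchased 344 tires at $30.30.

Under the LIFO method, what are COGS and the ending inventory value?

Feb 8, 719 sold [LIFO — newest first]: 321 @ $26.00 + 287 @ $24.70 + 111 @ $22.40 = $17,921.30
Feb 10, 239 sold [LIFO — newest first]: 239 @ $27.00 = $6,453.00
Feb 13, 703 sold [LIFO — newest first]: 318 @ $22.15 + 292 @ $26.95 + 16 @ $27.00 + 77 @ $22.40 = $17,069.90
Total COGS = $17,921.30 + $6,453.00 + $17,069.90 = $41,444.20
Ending inventory: 213 @ $20.40 + 136 @ $22.40 + 344 @ $30.30 = $17,814.80

COGS = $41,444.20; ending inventory = $17,814.80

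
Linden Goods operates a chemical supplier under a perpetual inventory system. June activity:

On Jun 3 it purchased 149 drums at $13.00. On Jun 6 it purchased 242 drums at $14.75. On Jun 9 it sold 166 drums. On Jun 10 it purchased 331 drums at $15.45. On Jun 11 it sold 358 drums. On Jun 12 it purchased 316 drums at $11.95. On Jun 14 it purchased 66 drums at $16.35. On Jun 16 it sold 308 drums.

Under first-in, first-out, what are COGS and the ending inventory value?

COGS = $11,934.95; ending inventory = $3,540.80

Jun 9, 166 sold [FIFO — oldest first]: 149 @ $13.00 + 17 @ $14.75 = $2,187.75
Jun 11, 358 sold [FIFO — oldest first]: 225 @ $14.75 + 133 @ $15.45 = $5,373.60
Jun 16, 308 sold [FIFO — oldest first]: 198 @ $15.45 + 110 @ $11.95 = $4,373.60
Total COGS = $2,187.75 + $5,373.60 + $4,373.60 = $11,934.95
Ending inventory: 206 @ $11.95 + 66 @ $16.35 = $3,540.80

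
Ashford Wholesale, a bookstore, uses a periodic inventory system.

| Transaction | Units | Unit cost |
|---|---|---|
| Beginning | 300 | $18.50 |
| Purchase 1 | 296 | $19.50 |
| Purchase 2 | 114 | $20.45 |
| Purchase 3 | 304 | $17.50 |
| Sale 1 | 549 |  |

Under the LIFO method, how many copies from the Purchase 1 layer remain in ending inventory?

Sale 1 (549) [LIFO — newest first]: 304 @ $17.50 + 114 @ $20.45 + 131 @ $19.50 = $10,205.80
Ending inventory: 300 @ $18.50 + 165 @ $19.50 = $8,767.50
Check: goods available $18,973.30 = COGS $10,205.80 + ending $8,767.50

165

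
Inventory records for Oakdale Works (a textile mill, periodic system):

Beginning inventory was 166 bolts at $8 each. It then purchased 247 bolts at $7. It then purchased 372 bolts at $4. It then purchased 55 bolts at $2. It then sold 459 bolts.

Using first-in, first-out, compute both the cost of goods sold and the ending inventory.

Sale 1 (459) [FIFO — oldest first]: 166 @ $8 + 247 @ $7 + 46 @ $4 = $3,241
Ending inventory: 326 @ $4 + 55 @ $2 = $1,414
Check: goods available $4,655 = COGS $3,241 + ending $1,414

COGS = $3,241; ending inventory = $1,414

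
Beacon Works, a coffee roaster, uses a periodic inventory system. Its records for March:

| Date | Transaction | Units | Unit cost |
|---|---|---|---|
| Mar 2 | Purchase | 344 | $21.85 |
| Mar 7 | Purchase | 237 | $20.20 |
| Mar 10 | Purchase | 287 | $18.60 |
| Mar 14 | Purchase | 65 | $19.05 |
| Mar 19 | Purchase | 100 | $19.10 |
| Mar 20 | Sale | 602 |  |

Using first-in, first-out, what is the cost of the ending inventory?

Mar 20, 602 sold [FIFO — oldest first]: 344 @ $21.85 + 237 @ $20.20 + 21 @ $18.60 = $12,694.40
Ending inventory: 266 @ $18.60 + 65 @ $19.05 + 100 @ $19.10 = $8,095.85

Ending inventory = $8,095.85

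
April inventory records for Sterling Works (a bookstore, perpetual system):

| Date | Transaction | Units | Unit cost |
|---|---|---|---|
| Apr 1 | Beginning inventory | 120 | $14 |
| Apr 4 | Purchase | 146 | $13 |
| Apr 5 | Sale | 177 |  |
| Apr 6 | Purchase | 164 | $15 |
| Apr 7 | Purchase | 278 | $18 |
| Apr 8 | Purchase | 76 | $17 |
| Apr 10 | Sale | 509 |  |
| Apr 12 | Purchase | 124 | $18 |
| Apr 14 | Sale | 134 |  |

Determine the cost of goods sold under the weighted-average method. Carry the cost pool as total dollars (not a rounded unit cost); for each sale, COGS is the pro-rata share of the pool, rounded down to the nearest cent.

After Apr 1: 120 on hand, pool $1,680.00 (≈ $14.0000 each)
After Apr 4: 266 on hand, pool $3,578.00 (≈ $13.4511 each)
Apr 5, sell 177: 177/266 × $3,578.00 → $2,380.84
After Apr 6: 253 on hand, pool $3,657.16 (≈ $14.4552 each)
After Apr 7: 531 on hand, pool $8,661.16 (≈ $16.3110 each)
After Apr 8: 607 on hand, pool $9,953.16 (≈ $16.3973 each)
Apr 10, sell 509: 509/607 × $9,953.16 → $8,346.22
After Apr 12: 222 on hand, pool $3,838.94 (≈ $17.2925 each)
Apr 14, sell 134: 134/222 × $3,838.94 → $2,317.19
Total COGS = $2,380.84 + $8,346.22 + $2,317.19 = $13,044.25
Ending inventory (cost pool remaining) = $1,521.75

COGS = $13,044.25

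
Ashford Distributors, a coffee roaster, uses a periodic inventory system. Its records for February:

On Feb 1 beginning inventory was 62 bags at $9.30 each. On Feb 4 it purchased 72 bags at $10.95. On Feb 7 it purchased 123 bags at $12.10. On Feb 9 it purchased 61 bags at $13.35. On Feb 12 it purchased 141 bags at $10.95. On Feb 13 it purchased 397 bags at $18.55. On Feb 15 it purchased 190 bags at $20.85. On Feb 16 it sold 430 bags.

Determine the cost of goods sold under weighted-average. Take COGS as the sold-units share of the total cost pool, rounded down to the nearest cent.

Feb 16, sell 430: 430/1046 × $16,537.45 → $6,798.37
Ending inventory (cost pool remaining) = $9,739.08
Check: goods available $16,537.45 = COGS $6,798.37 + ending $9,739.08

COGS = $6,798.37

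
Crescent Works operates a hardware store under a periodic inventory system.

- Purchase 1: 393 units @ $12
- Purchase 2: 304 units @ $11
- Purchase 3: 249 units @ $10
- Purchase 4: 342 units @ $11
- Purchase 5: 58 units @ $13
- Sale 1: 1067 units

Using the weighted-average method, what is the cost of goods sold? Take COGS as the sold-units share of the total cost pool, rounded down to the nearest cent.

Sale 1, sell 1067: 1067/1346 × $15,066.00 → $11,943.10
Ending inventory (cost pool remaining) = $3,122.90

COGS = $11,943.10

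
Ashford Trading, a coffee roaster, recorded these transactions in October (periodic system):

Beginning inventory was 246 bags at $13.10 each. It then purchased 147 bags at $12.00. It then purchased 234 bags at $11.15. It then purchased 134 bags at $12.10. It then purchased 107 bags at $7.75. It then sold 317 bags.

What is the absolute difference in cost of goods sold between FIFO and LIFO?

FIFO COGS: 246 @ $13.10 + 71 @ $12.00 = $4,074.60
LIFO COGS: 107 @ $7.75 + 134 @ $12.10 + 76 @ $11.15 = $3,298.05
Difference = |$4,074.60 − $3,298.05| = $776.55

$776.55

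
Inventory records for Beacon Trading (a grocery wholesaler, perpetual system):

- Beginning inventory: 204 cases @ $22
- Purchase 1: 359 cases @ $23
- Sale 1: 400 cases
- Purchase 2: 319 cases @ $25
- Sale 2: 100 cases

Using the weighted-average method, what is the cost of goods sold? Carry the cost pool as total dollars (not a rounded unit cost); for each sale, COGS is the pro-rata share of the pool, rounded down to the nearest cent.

COGS = $11,475.17

After Beginning: 204 on hand, pool $4,488.00 (≈ $22.0000 each)
After Purchase 1: 563 on hand, pool $12,745.00 (≈ $22.6377 each)
Sale 1, sell 400: 400/563 × $12,745.00 → $9,055.06
After Purchase 2: 482 on hand, pool $11,664.94 (≈ $24.2011 each)
Sale 2, sell 100: 100/482 × $11,664.94 → $2,420.11
Total COGS = $9,055.06 + $2,420.11 = $11,475.17
Ending inventory (cost pool remaining) = $9,244.83
Check: goods available $20,720.00 = COGS $11,475.17 + ending $9,244.83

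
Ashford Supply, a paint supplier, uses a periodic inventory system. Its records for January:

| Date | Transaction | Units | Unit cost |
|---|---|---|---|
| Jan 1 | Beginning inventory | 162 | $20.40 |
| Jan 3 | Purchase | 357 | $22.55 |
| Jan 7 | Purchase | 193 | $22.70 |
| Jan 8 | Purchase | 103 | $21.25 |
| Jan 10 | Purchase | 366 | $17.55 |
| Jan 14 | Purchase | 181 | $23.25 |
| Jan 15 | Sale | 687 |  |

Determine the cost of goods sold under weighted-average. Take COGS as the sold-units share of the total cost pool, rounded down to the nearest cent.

COGS = $14,404.07

Jan 15, sell 687: 687/1362 × $28,556.55 → $14,404.07
Ending inventory (cost pool remaining) = $14,152.48
Check: goods available $28,556.55 = COGS $14,404.07 + ending $14,152.48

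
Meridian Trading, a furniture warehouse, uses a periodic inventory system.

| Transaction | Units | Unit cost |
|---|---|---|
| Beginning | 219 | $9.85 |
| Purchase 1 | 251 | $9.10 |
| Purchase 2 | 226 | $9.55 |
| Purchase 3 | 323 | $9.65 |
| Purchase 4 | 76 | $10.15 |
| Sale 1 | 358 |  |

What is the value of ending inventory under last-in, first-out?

Sale 1 (358) [LIFO — newest first]: 76 @ $10.15 + 282 @ $9.65 = $3,492.70
Ending inventory: 219 @ $9.85 + 251 @ $9.10 + 226 @ $9.55 + 41 @ $9.65 = $6,995.20

Ending inventory = $6,995.20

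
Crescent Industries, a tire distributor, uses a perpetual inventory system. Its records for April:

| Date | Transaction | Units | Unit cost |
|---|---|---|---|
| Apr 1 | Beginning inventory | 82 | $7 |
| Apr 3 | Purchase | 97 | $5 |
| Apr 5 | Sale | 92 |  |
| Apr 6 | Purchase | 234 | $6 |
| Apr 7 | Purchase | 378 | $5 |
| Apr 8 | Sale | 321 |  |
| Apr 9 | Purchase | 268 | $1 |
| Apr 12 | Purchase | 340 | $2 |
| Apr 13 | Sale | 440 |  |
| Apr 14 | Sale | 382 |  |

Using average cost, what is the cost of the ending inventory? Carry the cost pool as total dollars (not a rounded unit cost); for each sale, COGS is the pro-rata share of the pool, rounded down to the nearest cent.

After Apr 1: 82 on hand, pool $574.00 (≈ $7.0000 each)
After Apr 3: 179 on hand, pool $1,059.00 (≈ $5.9162 each)
Apr 5, sell 92: 92/179 × $1,059.00 → $544.29
After Apr 6: 321 on hand, pool $1,918.71 (≈ $5.9773 each)
After Apr 7: 699 on hand, pool $3,808.71 (≈ $5.4488 each)
Apr 8, sell 321: 321/699 × $3,808.71 → $1,749.06
After Apr 9: 646 on hand, pool $2,327.65 (≈ $3.6032 each)
After Apr 12: 986 on hand, pool $3,007.65 (≈ $3.0504 each)
Apr 13, sell 440: 440/986 × $3,007.65 → $1,342.15
Apr 14, sell 382: 382/546 × $1,665.50 → $1,165.23
Total COGS = $544.29 + $1,749.06 + $1,342.15 + $1,165.23 = $4,800.73
Ending inventory (cost pool remaining) = $500.27

Ending inventory = $500.27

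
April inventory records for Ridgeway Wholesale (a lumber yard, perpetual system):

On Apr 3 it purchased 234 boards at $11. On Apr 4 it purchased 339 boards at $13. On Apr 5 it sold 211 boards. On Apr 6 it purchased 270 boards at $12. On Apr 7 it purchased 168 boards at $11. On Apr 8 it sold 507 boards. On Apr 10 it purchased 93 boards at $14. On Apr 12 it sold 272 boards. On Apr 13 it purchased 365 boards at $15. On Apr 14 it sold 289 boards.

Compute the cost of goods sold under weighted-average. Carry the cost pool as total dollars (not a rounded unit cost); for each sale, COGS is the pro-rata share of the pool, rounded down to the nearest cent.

COGS = $16,114.22

After Apr 3: 234 on hand, pool $2,574.00 (≈ $11.0000 each)
After Apr 4: 573 on hand, pool $6,981.00 (≈ $12.1832 each)
Apr 5, sell 211: 211/573 × $6,981.00 → $2,570.66
After Apr 6: 632 on hand, pool $7,650.34 (≈ $12.1050 each)
After Apr 7: 800 on hand, pool $9,498.34 (≈ $11.8729 each)
Apr 8, sell 507: 507/800 × $9,498.34 → $6,019.57
After Apr 10: 386 on hand, pool $4,780.77 (≈ $12.3854 each)
Apr 12, sell 272: 272/386 × $4,780.77 → $3,368.83
After Apr 13: 479 on hand, pool $6,886.94 (≈ $14.3777 each)
Apr 14, sell 289: 289/479 × $6,886.94 → $4,155.16
Total COGS = $2,570.66 + $6,019.57 + $3,368.83 + $4,155.16 = $16,114.22
Ending inventory (cost pool remaining) = $2,731.78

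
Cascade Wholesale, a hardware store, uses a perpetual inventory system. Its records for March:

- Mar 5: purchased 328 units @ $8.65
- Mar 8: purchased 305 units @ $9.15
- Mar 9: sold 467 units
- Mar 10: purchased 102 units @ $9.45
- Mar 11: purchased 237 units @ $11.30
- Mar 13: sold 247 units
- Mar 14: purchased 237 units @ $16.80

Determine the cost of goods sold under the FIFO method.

Mar 9, 467 sold [FIFO — oldest first]: 328 @ $8.65 + 139 @ $9.15 = $4,109.05
Mar 13, 247 sold [FIFO — oldest first]: 166 @ $9.15 + 81 @ $9.45 = $2,284.35
Total COGS = $4,109.05 + $2,284.35 = $6,393.40
Ending inventory: 21 @ $9.45 + 237 @ $11.30 + 237 @ $16.80 = $6,858.15

COGS = $6,393.40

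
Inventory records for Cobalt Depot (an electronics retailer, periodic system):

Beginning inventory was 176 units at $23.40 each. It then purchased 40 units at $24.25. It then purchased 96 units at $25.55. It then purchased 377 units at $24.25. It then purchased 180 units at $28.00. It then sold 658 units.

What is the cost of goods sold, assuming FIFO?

Sale 1 (658) [FIFO — oldest first]: 176 @ $23.40 + 40 @ $24.25 + 96 @ $25.55 + 346 @ $24.25 = $15,931.70
Ending inventory: 31 @ $24.25 + 180 @ $28.00 = $5,791.75
Check: goods available $21,723.45 = COGS $15,931.70 + ending $5,791.75

COGS = $15,931.70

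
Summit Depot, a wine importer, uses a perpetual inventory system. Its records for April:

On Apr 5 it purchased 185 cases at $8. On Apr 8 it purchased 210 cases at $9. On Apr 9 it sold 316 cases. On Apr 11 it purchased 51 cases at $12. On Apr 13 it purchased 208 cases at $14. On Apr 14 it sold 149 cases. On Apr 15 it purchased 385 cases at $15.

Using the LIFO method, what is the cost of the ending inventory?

Apr 9, 316 sold [LIFO — newest first]: 210 @ $9 + 106 @ $8 = $2,738
Apr 14, 149 sold [LIFO — newest first]: 149 @ $14 = $2,086
Total COGS = $2,738 + $2,086 = $4,824
Ending inventory: 79 @ $8 + 51 @ $12 + 59 @ $14 + 385 @ $15 = $7,845

Ending inventory = $7,845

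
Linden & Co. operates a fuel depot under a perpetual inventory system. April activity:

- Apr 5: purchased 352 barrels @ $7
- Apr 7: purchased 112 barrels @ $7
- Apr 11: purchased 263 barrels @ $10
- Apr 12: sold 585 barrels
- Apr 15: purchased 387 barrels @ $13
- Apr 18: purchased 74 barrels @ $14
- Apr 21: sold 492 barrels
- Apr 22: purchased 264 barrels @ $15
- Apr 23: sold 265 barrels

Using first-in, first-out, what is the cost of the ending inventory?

Apr 12, 585 sold [FIFO — oldest first]: 352 @ $7 + 112 @ $7 + 121 @ $10 = $4,458
Apr 21, 492 sold [FIFO — oldest first]: 142 @ $10 + 350 @ $13 = $5,970
Apr 23, 265 sold [FIFO — oldest first]: 37 @ $13 + 74 @ $14 + 154 @ $15 = $3,827
Total COGS = $4,458 + $5,970 + $3,827 = $14,255
Ending inventory: 110 @ $15 = $1,650

Ending inventory = $1,650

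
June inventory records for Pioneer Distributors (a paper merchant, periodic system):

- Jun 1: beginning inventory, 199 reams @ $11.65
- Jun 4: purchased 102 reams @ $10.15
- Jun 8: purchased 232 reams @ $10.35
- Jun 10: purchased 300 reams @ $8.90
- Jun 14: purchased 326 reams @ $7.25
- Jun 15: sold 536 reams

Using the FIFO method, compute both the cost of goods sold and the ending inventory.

Jun 15, 536 sold [FIFO — oldest first]: 199 @ $11.65 + 102 @ $10.15 + 232 @ $10.35 + 3 @ $8.90 = $5,781.55
Ending inventory: 297 @ $8.90 + 326 @ $7.25 = $5,006.80

COGS = $5,781.55; ending inventory = $5,006.80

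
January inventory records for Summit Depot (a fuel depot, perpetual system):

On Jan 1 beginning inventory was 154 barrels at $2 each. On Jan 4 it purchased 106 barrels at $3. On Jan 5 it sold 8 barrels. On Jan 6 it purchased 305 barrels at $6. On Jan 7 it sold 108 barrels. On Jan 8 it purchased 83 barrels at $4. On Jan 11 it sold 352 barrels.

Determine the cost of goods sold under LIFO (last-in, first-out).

COGS = $2,402

Jan 5, 8 sold [LIFO — newest first]: 8 @ $3 = $24
Jan 7, 108 sold [LIFO — newest first]: 108 @ $6 = $648
Jan 11, 352 sold [LIFO — newest first]: 83 @ $4 + 197 @ $6 + 72 @ $3 = $1,730
Total COGS = $24 + $648 + $1,730 = $2,402
Ending inventory: 154 @ $2 + 26 @ $3 = $386
Check: goods available $2,788 = COGS $2,402 + ending $386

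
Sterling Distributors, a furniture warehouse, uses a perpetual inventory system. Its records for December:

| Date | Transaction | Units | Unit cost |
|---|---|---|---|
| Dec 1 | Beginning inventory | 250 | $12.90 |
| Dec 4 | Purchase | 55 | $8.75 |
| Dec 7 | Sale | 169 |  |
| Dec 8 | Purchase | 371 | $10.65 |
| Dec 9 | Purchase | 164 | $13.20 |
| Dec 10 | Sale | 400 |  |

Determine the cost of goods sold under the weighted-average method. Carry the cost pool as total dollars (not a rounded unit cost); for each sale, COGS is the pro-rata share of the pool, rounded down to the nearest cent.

COGS = $6,684.66

After Dec 1: 250 on hand, pool $3,225.00 (≈ $12.9000 each)
After Dec 4: 305 on hand, pool $3,706.25 (≈ $12.1516 each)
Dec 7, sell 169: 169/305 × $3,706.25 → $2,053.62
After Dec 8: 507 on hand, pool $5,603.78 (≈ $11.0528 each)
After Dec 9: 671 on hand, pool $7,768.58 (≈ $11.5776 each)
Dec 10, sell 400: 400/671 × $7,768.58 → $4,631.04
Total COGS = $2,053.62 + $4,631.04 = $6,684.66
Ending inventory (cost pool remaining) = $3,137.54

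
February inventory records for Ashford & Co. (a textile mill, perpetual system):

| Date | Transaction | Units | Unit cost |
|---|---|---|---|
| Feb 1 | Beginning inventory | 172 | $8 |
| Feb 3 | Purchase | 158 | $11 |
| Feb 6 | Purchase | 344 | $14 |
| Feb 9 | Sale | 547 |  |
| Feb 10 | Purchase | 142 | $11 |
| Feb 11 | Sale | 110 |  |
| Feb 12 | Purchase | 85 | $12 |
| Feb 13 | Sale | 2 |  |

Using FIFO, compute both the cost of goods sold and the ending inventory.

Feb 9, 547 sold [FIFO — oldest first]: 172 @ $8 + 158 @ $11 + 217 @ $14 = $6,152
Feb 11, 110 sold [FIFO — oldest first]: 110 @ $14 = $1,540
Feb 13, 2 sold [FIFO — oldest first]: 2 @ $14 = $28
Total COGS = $6,152 + $1,540 + $28 = $7,720
Ending inventory: 15 @ $14 + 142 @ $11 + 85 @ $12 = $2,792

COGS = $7,720; ending inventory = $2,792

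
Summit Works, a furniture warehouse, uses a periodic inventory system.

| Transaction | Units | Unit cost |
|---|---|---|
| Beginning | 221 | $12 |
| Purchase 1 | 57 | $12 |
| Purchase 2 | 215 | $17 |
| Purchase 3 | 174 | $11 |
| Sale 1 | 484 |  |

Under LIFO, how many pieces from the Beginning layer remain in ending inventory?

183

Sale 1 (484) [LIFO — newest first]: 174 @ $11 + 215 @ $17 + 57 @ $12 + 38 @ $12 = $6,709
Ending inventory: 183 @ $12 = $2,196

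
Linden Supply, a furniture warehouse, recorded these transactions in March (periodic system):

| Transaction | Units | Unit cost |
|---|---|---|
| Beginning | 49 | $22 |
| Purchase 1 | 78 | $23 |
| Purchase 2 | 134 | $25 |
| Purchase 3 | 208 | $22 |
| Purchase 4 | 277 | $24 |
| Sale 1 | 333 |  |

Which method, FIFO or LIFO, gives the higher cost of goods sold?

LIFO

FIFO COGS: 49 @ $22 + 78 @ $23 + 134 @ $25 + 72 @ $22 = $7,806
LIFO COGS: 277 @ $24 + 56 @ $22 = $7,880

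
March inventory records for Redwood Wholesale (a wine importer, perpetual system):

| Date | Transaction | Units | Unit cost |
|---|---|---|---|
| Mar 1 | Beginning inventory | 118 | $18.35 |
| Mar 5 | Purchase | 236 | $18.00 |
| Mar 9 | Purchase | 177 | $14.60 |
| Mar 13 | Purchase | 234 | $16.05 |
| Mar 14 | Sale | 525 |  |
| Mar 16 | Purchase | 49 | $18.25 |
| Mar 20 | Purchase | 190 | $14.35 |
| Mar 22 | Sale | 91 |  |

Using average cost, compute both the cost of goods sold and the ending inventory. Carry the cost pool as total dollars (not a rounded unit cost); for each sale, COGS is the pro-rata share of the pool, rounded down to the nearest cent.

After Mar 1: 118 on hand, pool $2,165.30 (≈ $18.3500 each)
After Mar 5: 354 on hand, pool $6,413.30 (≈ $18.1167 each)
After Mar 9: 531 on hand, pool $8,997.50 (≈ $16.9444 each)
After Mar 13: 765 on hand, pool $12,753.20 (≈ $16.6708 each)
Mar 14, sell 525: 525/765 × $12,753.20 → $8,752.19
After Mar 16: 289 on hand, pool $4,895.26 (≈ $16.9386 each)
After Mar 20: 479 on hand, pool $7,621.76 (≈ $15.9118 each)
Mar 22, sell 91: 91/479 × $7,621.76 → $1,447.97
Total COGS = $8,752.19 + $1,447.97 = $10,200.16
Ending inventory (cost pool remaining) = $6,173.79

COGS = $10,200.16; ending inventory = $6,173.79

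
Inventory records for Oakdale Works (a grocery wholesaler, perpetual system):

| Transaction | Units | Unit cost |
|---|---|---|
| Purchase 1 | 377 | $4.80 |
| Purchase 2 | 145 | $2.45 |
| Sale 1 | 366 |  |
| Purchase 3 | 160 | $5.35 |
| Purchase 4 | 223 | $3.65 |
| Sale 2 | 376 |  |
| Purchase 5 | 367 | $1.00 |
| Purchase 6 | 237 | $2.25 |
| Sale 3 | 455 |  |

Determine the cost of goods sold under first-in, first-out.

COGS = $4,126.80

Sale 1 (366) [FIFO — oldest first]: 366 @ $4.80 = $1,756.80
Sale 2 (376) [FIFO — oldest first]: 11 @ $4.80 + 145 @ $2.45 + 160 @ $5.35 + 60 @ $3.65 = $1,483.05
Sale 3 (455) [FIFO — oldest first]: 163 @ $3.65 + 292 @ $1.00 = $886.95
Total COGS = $1,756.80 + $1,483.05 + $886.95 = $4,126.80
Ending inventory: 75 @ $1.00 + 237 @ $2.25 = $608.25
Check: goods available $4,735.05 = COGS $4,126.80 + ending $608.25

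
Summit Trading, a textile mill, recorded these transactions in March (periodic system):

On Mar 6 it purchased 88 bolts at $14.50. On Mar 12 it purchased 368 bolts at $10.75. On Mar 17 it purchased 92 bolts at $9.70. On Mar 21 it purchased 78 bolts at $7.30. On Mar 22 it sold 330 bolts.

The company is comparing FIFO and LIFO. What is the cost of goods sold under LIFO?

COGS = $3,181.80

FIFO COGS: 88 @ $14.50 + 242 @ $10.75 = $3,877.50
LIFO COGS: 78 @ $7.30 + 92 @ $9.70 + 160 @ $10.75 = $3,181.80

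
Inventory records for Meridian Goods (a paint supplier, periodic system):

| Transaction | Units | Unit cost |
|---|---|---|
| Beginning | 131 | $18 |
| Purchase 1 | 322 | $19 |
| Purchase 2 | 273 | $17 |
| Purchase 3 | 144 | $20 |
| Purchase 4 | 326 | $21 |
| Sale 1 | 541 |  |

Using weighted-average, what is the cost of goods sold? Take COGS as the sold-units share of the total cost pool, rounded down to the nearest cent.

COGS = $10,332.82

Sale 1, sell 541: 541/1196 × $22,843.00 → $10,332.82
Ending inventory (cost pool remaining) = $12,510.18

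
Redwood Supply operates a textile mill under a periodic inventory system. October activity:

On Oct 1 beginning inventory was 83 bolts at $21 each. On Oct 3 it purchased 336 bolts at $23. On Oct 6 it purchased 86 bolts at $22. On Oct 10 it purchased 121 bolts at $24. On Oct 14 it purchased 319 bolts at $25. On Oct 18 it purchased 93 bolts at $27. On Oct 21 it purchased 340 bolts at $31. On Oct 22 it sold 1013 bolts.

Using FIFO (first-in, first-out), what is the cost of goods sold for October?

Oct 22, 1013 sold [FIFO — oldest first]: 83 @ $21 + 336 @ $23 + 86 @ $22 + 121 @ $24 + 319 @ $25 + 68 @ $27 = $24,078
Ending inventory: 25 @ $27 + 340 @ $31 = $11,215

COGS = $24,078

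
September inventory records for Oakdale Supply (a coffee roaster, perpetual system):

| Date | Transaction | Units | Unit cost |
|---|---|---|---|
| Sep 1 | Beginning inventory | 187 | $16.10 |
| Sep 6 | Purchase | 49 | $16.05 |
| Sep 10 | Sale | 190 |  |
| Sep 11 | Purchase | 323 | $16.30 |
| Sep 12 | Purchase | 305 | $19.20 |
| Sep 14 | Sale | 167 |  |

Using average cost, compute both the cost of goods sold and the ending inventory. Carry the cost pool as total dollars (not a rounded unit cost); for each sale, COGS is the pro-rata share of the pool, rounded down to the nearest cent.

After Sep 1: 187 on hand, pool $3,010.70 (≈ $16.1000 each)
After Sep 6: 236 on hand, pool $3,797.15 (≈ $16.0896 each)
Sep 10, sell 190: 190/236 × $3,797.15 → $3,057.02
After Sep 11: 369 on hand, pool $6,005.03 (≈ $16.2738 each)
After Sep 12: 674 on hand, pool $11,861.03 (≈ $17.5980 each)
Sep 14, sell 167: 167/674 × $11,861.03 → $2,938.86
Total COGS = $3,057.02 + $2,938.86 = $5,995.88
Ending inventory (cost pool remaining) = $8,922.17
Check: goods available $14,918.05 = COGS $5,995.88 + ending $8,922.17

COGS = $5,995.88; ending inventory = $8,922.17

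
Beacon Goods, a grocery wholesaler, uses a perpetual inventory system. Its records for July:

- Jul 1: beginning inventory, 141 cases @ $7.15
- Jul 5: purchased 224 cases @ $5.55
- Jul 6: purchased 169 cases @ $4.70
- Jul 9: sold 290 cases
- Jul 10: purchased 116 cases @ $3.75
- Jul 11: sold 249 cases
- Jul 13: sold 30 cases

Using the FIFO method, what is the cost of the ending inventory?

Jul 9, 290 sold [FIFO — oldest first]: 141 @ $7.15 + 149 @ $5.55 = $1,835.10
Jul 11, 249 sold [FIFO — oldest first]: 75 @ $5.55 + 169 @ $4.70 + 5 @ $3.75 = $1,229.30
Jul 13, 30 sold [FIFO — oldest first]: 30 @ $3.75 = $112.50
Total COGS = $1,835.10 + $1,229.30 + $112.50 = $3,176.90
Ending inventory: 81 @ $3.75 = $303.75

Ending inventory = $303.75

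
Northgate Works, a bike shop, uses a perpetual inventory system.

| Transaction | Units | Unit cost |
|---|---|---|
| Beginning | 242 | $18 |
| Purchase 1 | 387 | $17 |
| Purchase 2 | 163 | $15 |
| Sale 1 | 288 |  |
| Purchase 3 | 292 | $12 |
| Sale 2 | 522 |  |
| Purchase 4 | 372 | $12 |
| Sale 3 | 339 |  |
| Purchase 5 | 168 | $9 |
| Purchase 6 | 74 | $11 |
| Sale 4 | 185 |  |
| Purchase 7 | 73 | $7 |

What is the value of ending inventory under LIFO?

Ending inventory = $6,320

Sale 1 (288) [LIFO — newest first]: 163 @ $15 + 125 @ $17 = $4,570
Sale 2 (522) [LIFO — newest first]: 292 @ $12 + 230 @ $17 = $7,414
Sale 3 (339) [LIFO — newest first]: 339 @ $12 = $4,068
Sale 4 (185) [LIFO — newest first]: 74 @ $11 + 111 @ $9 = $1,813
Total COGS = $4,570 + $7,414 + $4,068 + $1,813 = $17,865
Ending inventory: 242 @ $18 + 32 @ $17 + 33 @ $12 + 57 @ $9 + 73 @ $7 = $6,320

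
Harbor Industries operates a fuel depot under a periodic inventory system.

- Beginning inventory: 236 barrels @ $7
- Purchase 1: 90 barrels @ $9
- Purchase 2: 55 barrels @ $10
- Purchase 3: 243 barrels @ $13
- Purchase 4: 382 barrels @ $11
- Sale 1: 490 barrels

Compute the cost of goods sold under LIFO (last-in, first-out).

Sale 1 (490) [LIFO — newest first]: 382 @ $11 + 108 @ $13 = $5,606
Ending inventory: 236 @ $7 + 90 @ $9 + 55 @ $10 + 135 @ $13 = $4,767

COGS = $5,606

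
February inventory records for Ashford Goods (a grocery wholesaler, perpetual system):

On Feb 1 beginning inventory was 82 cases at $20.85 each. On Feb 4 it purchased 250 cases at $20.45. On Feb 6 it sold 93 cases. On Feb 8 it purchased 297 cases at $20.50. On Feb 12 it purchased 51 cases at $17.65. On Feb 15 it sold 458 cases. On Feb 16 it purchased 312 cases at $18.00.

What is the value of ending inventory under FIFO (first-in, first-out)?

Feb 6, 93 sold [FIFO — oldest first]: 82 @ $20.85 + 11 @ $20.45 = $1,934.65
Feb 15, 458 sold [FIFO — oldest first]: 239 @ $20.45 + 219 @ $20.50 = $9,377.05
Total COGS = $1,934.65 + $9,377.05 = $11,311.70
Ending inventory: 78 @ $20.50 + 51 @ $17.65 + 312 @ $18.00 = $8,115.15
Check: goods available $19,426.85 = COGS $11,311.70 + ending $8,115.15

Ending inventory = $8,115.15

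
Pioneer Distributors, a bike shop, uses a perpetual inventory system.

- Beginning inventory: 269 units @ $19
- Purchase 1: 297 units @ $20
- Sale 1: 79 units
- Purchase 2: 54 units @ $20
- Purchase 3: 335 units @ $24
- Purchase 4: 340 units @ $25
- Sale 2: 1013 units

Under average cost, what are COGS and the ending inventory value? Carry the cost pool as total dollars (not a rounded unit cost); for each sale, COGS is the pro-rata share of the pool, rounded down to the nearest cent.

COGS = $24,142.13; ending inventory = $4,528.87

After Beginning: 269 on hand, pool $5,111.00 (≈ $19.0000 each)
After Purchase 1: 566 on hand, pool $11,051.00 (≈ $19.5247 each)
Sale 1, sell 79: 79/566 × $11,051.00 → $1,542.45
After Purchase 2: 541 on hand, pool $10,588.55 (≈ $19.5722 each)
After Purchase 3: 876 on hand, pool $18,628.55 (≈ $21.2655 each)
After Purchase 4: 1216 on hand, pool $27,128.55 (≈ $22.3097 each)
Sale 2, sell 1013: 1013/1216 × $27,128.55 → $22,599.68
Total COGS = $1,542.45 + $22,599.68 = $24,142.13
Ending inventory (cost pool remaining) = $4,528.87
Check: goods available $28,671.00 = COGS $24,142.13 + ending $4,528.87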